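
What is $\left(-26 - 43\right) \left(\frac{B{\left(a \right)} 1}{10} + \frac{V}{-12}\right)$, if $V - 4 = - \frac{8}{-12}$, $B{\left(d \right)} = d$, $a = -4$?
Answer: $\frac{1633}{30} \approx 54.433$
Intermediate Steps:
$V = \frac{14}{3}$ ($V = 4 - \frac{8}{-12} = 4 - - \frac{2}{3} = 4 + \frac{2}{3} = \frac{14}{3} \approx 4.6667$)
$\left(-26 - 43\right) \left(\frac{B{\left(a \right)} 1}{10} + \frac{V}{-12}\right) = \left(-26 - 43\right) \left(\frac{\left(-4\right) 1}{10} + \frac{14}{3 \left(-12\right)}\right) = - 69 \left(\left(-4\right) \frac{1}{10} + \frac{14}{3} \left(- \frac{1}{12}\right)\right) = - 69 \left(- \frac{2}{5} - \frac{7}{18}\right) = \left(-69\right) \left(- \frac{71}{90}\right) = \frac{1633}{30}$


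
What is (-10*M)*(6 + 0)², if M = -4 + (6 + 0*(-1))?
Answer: -720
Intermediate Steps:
M = 2 (M = -4 + (6 + 0) = -4 + 6 = 2)
(-10*M)*(6 + 0)² = (-10*2)*(6 + 0)² = -20*6² = -20*36 = -720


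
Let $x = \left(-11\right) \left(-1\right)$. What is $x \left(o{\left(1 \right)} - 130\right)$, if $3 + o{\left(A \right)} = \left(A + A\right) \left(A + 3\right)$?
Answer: $-1375$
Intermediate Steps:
$x = 11$
$o{\left(A \right)} = -3 + 2 A \left(3 + A\right)$ ($o{\left(A \right)} = -3 + \left(A + A\right) \left(A + 3\right) = -3 + 2 A \left(3 + A\right)$)
$x \left(o{\left(1 \right)} - 130\right) = 11 \left(\left(-3 + 2 \cdot 1^{2} + 6 \cdot 1\right) - 130\right) = 11 \left(\left(-3 + 2 \cdot 1 + 6\right) - 130\right) = 11 \left(\left(-3 + 2 + 6\right) - 130\right) = 11 \left(5 - 130\right) = 11 \left(-125\right) = -1375$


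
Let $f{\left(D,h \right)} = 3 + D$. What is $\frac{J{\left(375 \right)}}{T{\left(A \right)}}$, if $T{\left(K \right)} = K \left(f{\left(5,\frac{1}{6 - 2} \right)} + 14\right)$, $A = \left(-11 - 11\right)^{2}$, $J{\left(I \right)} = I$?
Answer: $\frac{375}{10648} \approx 0.035218$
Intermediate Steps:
$A = 484$ ($A = \left(-22\right)^{2} = 484$)
$T{\left(K \right)} = 22 K$ ($T{\left(K \right)} = K \left(\left(3 + 5\right) + 14\right) = K \left(8 + 14\right) = K 22 = 22 K$)
$\frac{J{\left(375 \right)}}{T{\left(A \right)}} = \frac{375}{22 \cdot 484} = \frac{375}{10648}$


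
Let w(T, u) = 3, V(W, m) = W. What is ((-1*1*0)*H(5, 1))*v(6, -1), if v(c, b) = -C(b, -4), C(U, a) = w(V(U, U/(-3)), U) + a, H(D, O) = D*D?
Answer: 0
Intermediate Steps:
H(D, O) = D²
C(U, a) = 3 + a
v(c, b) = 1 (v(c, b) = -(3 - 4) = -1*(-1) = 1)
((-1*1*0)*H(5, 1))*v(6, -1) = ((-1*1*0)*5²)*1 = (-1*0*25)*1 = (0*25)*1 = 0*1 = 0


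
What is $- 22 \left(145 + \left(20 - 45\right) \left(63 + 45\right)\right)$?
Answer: $56210$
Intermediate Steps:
$- 22 \left(145 + \left(20 - 45\right) \left(63 + 45\right)\right) = - 22 \left(145 - 2700\right) = \left(-22\right) \left(-2555\right) = 56210$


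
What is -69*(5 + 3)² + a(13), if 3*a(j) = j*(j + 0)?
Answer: -13079/3 ≈ -4359.7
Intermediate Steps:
a(j) = j²/3 (a(j) = (j*(j + 0))/3 = (j*j)/3 = j²/3)
-69*(5 + 3)² + a(13) = -69*(5 + 3)² + (⅓)*13² = -69*8² + (⅓)*169 = -69*64 + 169/3 = -4416 + 169/3 = -13079/3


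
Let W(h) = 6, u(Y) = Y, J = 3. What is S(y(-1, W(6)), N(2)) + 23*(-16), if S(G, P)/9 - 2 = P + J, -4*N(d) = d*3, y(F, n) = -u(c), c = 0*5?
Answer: -673/2 ≈ -336.50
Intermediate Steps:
c = 0
y(F, n) = 0 (y(F, n) = -1*0 = 0)
N(d) = -3*d/4 (N(d) = -d*3/4 = -3*d/4)
S(G, P) = 45 + 9*P (S(G, P) = 18 + 9*(P + 3) = 18 + 9*(3 + P) = 18 + (27 + 9*P) = 45 + 9*P)
S(y(-1, W(6)), N(2)) + 23*(-16) = (45 + 9*(-3/4*2)) + 23*(-16) = (45 + 9*(-3/2)) - 368 = (45 - 27/2) - 368 = 63/2 - 368 = -673/2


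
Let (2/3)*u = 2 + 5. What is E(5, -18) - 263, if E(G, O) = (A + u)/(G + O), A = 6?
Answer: -6871/26 ≈ -264.27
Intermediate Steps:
u = 21/2 (u = 3*(2 + 5)/2 = (3/2)*7 = 21/2 ≈ 10.500)
E(G, O) = 33/(2*(G + O)) (E(G, O) = (6 + 21/2)/(G + O) = 33/(2*(G + O)))
E(5, -18) - 263 = 33/(2*(5 - 18)) - 263 = (33/2)/(-13) - 263 = (33/2)*(-1/13) - 263 = -33/26 - 263 = -6871/26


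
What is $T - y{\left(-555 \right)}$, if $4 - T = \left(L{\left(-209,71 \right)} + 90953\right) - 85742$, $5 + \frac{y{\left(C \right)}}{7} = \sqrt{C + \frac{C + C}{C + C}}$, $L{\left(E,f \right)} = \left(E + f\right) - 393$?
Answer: $-4641 - 7 i \sqrt{554} \approx -4641.0 - 164.76 i$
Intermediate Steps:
$L{\left(E,f \right)} = -393 + E + f$
$y{\left(C \right)} = -35 + 7 \sqrt{1 + C}$ ($y{\left(C \right)} = -35 + 7 \sqrt{C + \frac{C + C}{C + C}} = -35 + 7 \sqrt{C + \frac{2 C}{2 C}} = -35 + 7 \sqrt{C + 2 C \frac{1}{2 C}} = -35 + 7 \sqrt{C + 1} = -35 + 7 \sqrt{1 + C}$)
$T = -4676$ ($T = 4 - \left(\left(\left(-393 - 209 + 71\right) + 90953\right) - 85742\right) = 4 - \left(\left(-531 + 90953\right) - 85742\right) = 4 - \left(90422 - 85742\right) = 4 - 4680 = -4676$)
$T - y{\left(-555 \right)} = -4676 - \left(-35 + 7 \sqrt{1 - 555}\right) = -4676 - \left(-35 + 7 \sqrt{-554}\right) = -4676 - \left(-35 + 7 i \sqrt{554}\right) = -4676 + \left(35 - 7 i \sqrt{554}\right) = -4641 - 7 i \sqrt{554}$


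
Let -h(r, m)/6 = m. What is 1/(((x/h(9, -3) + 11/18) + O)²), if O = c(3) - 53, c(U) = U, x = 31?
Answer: 9/20449 ≈ 0.00044012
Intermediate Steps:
h(r, m) = -6*m
O = -50 (O = 3 - 53 = -50)
1/(((x/h(9, -3) + 11/18) + O)²) = 1/(((31/((-6*(-3))) + 11/18) - 50)²) = 1/(((31/18 + 11*(1/18)) - 50)²) = 1/(((31*(1/18) + 11/18) - 50)²) = 1/(((31/18 + 11/18) - 50)²) = 1/((7/3 - 50)²) = 1/((-143/3)²) = 1/(20449/9) = 9/20449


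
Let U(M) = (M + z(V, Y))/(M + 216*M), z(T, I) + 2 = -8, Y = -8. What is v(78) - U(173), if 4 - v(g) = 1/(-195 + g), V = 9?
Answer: 17587658/4392297 ≈ 4.0042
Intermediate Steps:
v(g) = 4 - 1/(-195 + g)
z(T, I) = -10 (z(T, I) = -2 - 8 = -10)
U(M) = (-10 + M)/(217*M) (U(M) = (M - 10)/(M + 216*M) = (-10 + M)/((217*M)) = (-10 + M)*(1/(217*M)) = (-10 + M)/(217*M))
v(78) - U(173) = (-781 + 4*78)/(-195 + 78) - (-10 + 173)/(217*173) = (-781 + 312)/(-117) - 163/(217*173) = -1/117*(-469) - 1*163/37541 = 469/117 - 163/37541 = 17587658/4392297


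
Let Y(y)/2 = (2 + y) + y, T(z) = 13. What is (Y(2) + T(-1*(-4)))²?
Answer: 625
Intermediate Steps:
Y(y) = 4 + 4*y (Y(y) = 2*((2 + y) + y) = 2*(2 + 2*y) = 4 + 4*y)
(Y(2) + T(-1*(-4)))² = ((4 + 4*2) + 13)² = ((4 + 8) + 13)² = (12 + 13)² = 25² = 625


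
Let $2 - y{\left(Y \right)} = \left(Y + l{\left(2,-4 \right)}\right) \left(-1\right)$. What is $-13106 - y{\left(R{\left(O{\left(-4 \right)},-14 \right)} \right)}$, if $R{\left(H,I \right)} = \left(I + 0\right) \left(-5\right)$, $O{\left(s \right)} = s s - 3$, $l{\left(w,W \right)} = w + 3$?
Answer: $-13183$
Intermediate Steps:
$l{\left(w,W \right)} = 3 + w$
$O{\left(s \right)} = -3 + s^{2}$ ($O{\left(s \right)} = s^{2} - 3 = -3 + s^{2}$)
$R{\left(H,I \right)} = - 5 I$ ($R{\left(H,I \right)} = I \left(-5\right) = - 5 I$)
$y{\left(Y \right)} = 7 + Y$ ($y{\left(Y \right)} = 2 - \left(Y + \left(3 + 2\right)\right) \left(-1\right) = 2 - \left(Y + 5\right) \left(-1\right) = 2 - \left(5 + Y\right) \left(-1\right) = 2 - \left(-5 - Y\right) = 2 + \left(5 + Y\right) = 7 + Y$)
$-13106 - y{\left(R{\left(O{\left(-4 \right)},-14 \right)} \right)} = -13106 - \left(7 - -70\right) = -13106 - \left(7 + 70\right) = -13106 - 77 = -13183$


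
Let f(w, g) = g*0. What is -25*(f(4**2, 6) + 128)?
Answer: -3200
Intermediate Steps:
f(w, g) = 0
-25*(f(4**2, 6) + 128) = -25*(0 + 128) = -25*128 = -3200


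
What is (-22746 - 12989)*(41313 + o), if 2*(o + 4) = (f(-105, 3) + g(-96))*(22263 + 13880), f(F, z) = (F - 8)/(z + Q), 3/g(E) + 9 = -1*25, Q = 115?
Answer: -1606354252545/2006 ≈ -8.0078e+8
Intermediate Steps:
g(E) = -3/34 (g(E) = 3/(-9 - 1*25) = 3/(-9 - 25) = 3/(-34) = 3*(-1/34) = -3/34)
f(F, z) = (-8 + F)/(115 + z) (f(F, z) = (F - 8)/(z + 115) = (-8 + F)/(115 + z))
o = -37922031/2006 (o = -4 + (((-8 - 105)/(115 + 3) - 3/34)*(22263 + 13880))/2 = -4 + ((-113/118 - 3/34)*36143)/2 = -4 + (-1049/1003*36143)/2 = -4 + (½)*(-37914007/1003) = -4 - 37914007/2006 = -37922031/2006 ≈ -18904.)
(-22746 - 12989)*(41313 + o) = (-22746 - 12989)*(41313 - 37922031/2006) = -35735*44951847/2006 = -1606354252545/2006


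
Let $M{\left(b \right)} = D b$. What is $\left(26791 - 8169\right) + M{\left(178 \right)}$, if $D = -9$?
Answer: $17020$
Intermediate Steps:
$M{\left(b \right)} = - 9 b$
$\left(26791 - 8169\right) + M{\left(178 \right)} = \left(26791 - 8169\right) - 1602 = 18622 - 1602 = 17020$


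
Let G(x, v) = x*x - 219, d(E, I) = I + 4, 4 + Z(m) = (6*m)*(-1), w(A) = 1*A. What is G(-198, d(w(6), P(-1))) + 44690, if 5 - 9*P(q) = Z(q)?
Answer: 83675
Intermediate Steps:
w(A) = A
Z(m) = -4 - 6*m (Z(m) = -4 + (6*m)*(-1) = -4 - 6*m)
P(q) = 1 + 2*q/3 (P(q) = 5/9 - (-4 - 6*q)/9 = 5/9 + (4/9 + 2*q/3) = 1 + 2*q/3)
d(E, I) = 4 + I
G(x, v) = -219 + x² (G(x, v) = x² - 219 = -219 + x²)
G(-198, d(w(6), P(-1))) + 44690 = (-219 + (-198)²) + 44690 = (-219 + 39204) + 44690 = 38985 + 44690 = 83675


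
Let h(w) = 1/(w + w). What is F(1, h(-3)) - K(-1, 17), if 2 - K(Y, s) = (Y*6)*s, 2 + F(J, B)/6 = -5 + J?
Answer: -140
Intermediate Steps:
h(w) = 1/(2*w)
F(J, B) = -42 + 6*J (F(J, B) = -12 + 6*(-5 + J) = -12 + (-30 + 6*J) = -42 + 6*J)
K(Y, s) = 2 - 6*Y*s (K(Y, s) = 2 - Y*6*s = 2 - 6*Y*s)
F(1, h(-3)) - K(-1, 17) = (-42 + 6*1) - (2 - 6*(-1)*17) = (-42 + 6) - (2 + 102) = -36 - 1*104 = -36 - 104 = -140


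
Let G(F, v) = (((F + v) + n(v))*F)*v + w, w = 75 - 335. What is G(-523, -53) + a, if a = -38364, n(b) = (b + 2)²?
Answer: 56092351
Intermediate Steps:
n(b) = (2 + b)²
w = -260
G(F, v) = -260 + F*v*(F + v + (2 + v)²) (G(F, v) = (((F + v) + (2 + v)²)*F)*v - 260 = ((F + v + (2 + v)²)*F)*v - 260 = (F*(F + v + (2 + v)²))*v - 260 = F*v*(F + v + (2 + v)²) - 260 = -260 + F*v*(F + v + (2 + v)²))
G(-523, -53) + a = (-260 - 523*(-53)² - 53*(-523)² - 523*(-53)*(2 - 53)²) - 38364 = (-260 - 523*2809 - 53*273529 - 523*(-53)*(-51)²) - 38364 = (-260 - 1469107 - 14497037 - 523*(-53)*2601) - 38364 = (-260 - 1469107 - 14497037 + 72097119) - 38364 = 56130715 - 38364 = 56092351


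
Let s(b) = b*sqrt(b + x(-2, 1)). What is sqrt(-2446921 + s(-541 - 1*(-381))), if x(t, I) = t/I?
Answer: sqrt(-2446921 - 1440*I*sqrt(2)) ≈ 0.651 - 1564.3*I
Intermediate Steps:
s(b) = b*sqrt(-2 + b) (s(b) = b*sqrt(b - 2/1) = b*sqrt(b - 2*1) = b*sqrt(b - 2) = b*sqrt(-2 + b))
sqrt(-2446921 + s(-541 - 1*(-381))) = sqrt(-2446921 + (-541 - 1*(-381))*sqrt(-2 + (-541 - 1*(-381)))) = sqrt(-2446921 + (-541 + 381)*sqrt(-2 + (-541 + 381))) = sqrt(-2446921 - 160*sqrt(-2 - 160)) = sqrt(-2446921 - 1440*I*sqrt(2))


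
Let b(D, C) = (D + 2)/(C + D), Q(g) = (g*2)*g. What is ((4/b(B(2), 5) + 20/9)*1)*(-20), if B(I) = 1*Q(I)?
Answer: -1336/9 ≈ -148.44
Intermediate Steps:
Q(g) = 2*g² (Q(g) = (2*g)*g = 2*g²)
B(I) = 2*I² (B(I) = 1*(2*I²) = 2*I²)
b(D, C) = (2 + D)/(C + D)
((4/b(B(2), 5) + 20/9)*1)*(-20) = ((4/(((2 + 2*2²)/(5 + 2*2²))) + 20/9)*1)*(-20) = ((4/(((2 + 2*4)/(5 + 2*4))) + 20*(⅑))*1)*(-20) = ((4/(((2 + 8)/(5 + 8))) + 20/9)*1)*(-20) = ((4/((10/13)) + 20/9)*1)*(-20) = ((4/(((1/13)*10)) + 20/9)*1)*(-20) = ((4/(10/13) + 20/9)*1)*(-20) = ((4*(13/10) + 20/9)*1)*(-20) = ((26/5 + 20/9)*1)*(-20) = ((334/45)*1)*(-20) = (334/45)*(-20) = -1336/9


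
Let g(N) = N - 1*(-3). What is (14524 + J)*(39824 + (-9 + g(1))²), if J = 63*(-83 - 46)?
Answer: 254914053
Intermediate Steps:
g(N) = 3 + N (g(N) = N + 3 = 3 + N)
J = -8127 (J = 63*(-129) = -8127)
(14524 + J)*(39824 + (-9 + g(1))²) = (14524 - 8127)*(39824 + (-9 + (3 + 1))²) = 6397*(39824 + (-9 + 4)²) = 6397*(39824 + (-5)²) = 6397*(39824 + 25) = 6397*39849 = 254914053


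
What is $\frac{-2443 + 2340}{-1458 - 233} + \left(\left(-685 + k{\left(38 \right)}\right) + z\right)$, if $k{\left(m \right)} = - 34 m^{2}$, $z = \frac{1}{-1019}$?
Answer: $- \frac{85778981483}{1723129} \approx -49781.0$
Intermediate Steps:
$z = - \frac{1}{1019} \approx -0.00098135$
$\frac{-2443 + 2340}{-1458 - 233} + \left(\left(-685 + k{\left(38 \right)}\right) + z\right) = \frac{-2443 + 2340}{-1458 - 233} - \left(\frac{698016}{1019} + 49096\right) = - \frac{103}{-1691} - \frac{50726840}{1019} = \left(-103\right) \left(- \frac{1}{1691}\right) - \frac{50726840}{1019} = \frac{103}{1691} - \frac{50726840}{1019} = - \frac{85778981483}{1723129}$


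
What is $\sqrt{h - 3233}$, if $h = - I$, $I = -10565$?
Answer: $2 \sqrt{1833} \approx 85.627$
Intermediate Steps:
$h = 10565$ ($h = \left(-1\right) \left(-10565\right) = 10565$)
$\sqrt{h - 3233} = \sqrt{10565 - 3233} = \sqrt{7332} = 2 \sqrt{1833}$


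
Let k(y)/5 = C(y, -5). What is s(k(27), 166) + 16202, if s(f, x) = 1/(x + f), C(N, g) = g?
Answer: 2284483/141 ≈ 16202.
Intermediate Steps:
k(y) = -25 (k(y) = 5*(-5) = -25)
s(f, x) = 1/(f + x)
s(k(27), 166) + 16202 = 1/(-25 + 166) + 16202 = 1/141 + 16202 = 2284483/141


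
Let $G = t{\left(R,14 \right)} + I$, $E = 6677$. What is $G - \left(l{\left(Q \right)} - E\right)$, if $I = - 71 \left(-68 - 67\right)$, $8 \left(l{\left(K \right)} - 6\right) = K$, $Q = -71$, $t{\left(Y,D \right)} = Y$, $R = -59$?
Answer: $\frac{129647}{8} \approx 16206.0$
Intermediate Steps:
$l{\left(K \right)} = 6 + \frac{K}{8}$
$I = 9585$ ($I = \left(-71\right) \left(-135\right) = 9585$)
$G = 9526$ ($G = -59 + 9585 = 9526$)
$G - \left(l{\left(Q \right)} - E\right) = 9526 - \left(\left(6 + \frac{1}{8} \left(-71\right)\right) - 6677\right) = 9526 - \left(\left(6 - \frac{71}{8}\right) - 6677\right) = 9526 - \left(- \frac{23}{8} - 6677\right) = 9526 - - \frac{53439}{8} = 9526 + \frac{53439}{8} = \frac{129647}{8}$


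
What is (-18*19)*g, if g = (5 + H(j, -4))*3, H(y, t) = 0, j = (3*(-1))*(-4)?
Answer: -5130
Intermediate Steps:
j = 12 (j = -3*(-4) = 12)
g = 15 (g = (5 + 0)*3 = 5*3 = 15)
(-18*19)*g = -18*19*15 = -342*15 = -5130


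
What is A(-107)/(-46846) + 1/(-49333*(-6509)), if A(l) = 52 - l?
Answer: -51056204177/15042648650462 ≈ -0.0033941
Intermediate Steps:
A(-107)/(-46846) + 1/(-49333*(-6509)) = (52 - 1*(-107))/(-46846) + 1/(-49333*(-6509)) = (52 + 107)*(-1/46846) - 1/49333*(-1/6509) = 159*(-1/46846) + 1/321108497 = -159/46846 + 1/321108497 = -51056204177/15042648650462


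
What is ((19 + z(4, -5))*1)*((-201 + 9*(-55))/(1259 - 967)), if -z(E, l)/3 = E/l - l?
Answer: -5568/365 ≈ -15.255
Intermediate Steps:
z(E, l) = 3*l - 3*E/l (z(E, l) = -3*(E/l - l) = -3*(-l + E/l) = 3*l - 3*E/l)
((19 + z(4, -5))*1)*((-201 + 9*(-55))/(1259 - 967)) = ((19 + (3*(-5) - 3*4/(-5)))*1)*((-201 + 9*(-55))/(1259 - 967)) = ((19 + (-15 - 3*4*(-⅕)))*1)*((-201 - 495)/292) = ((19 + (-15 + 12/5))*1)*(-696*1/292) = ((19 - 63/5)*1)*(-174/73) = ((32/5)*1)*(-174/73) = (32/5)*(-174/73) = -5568/365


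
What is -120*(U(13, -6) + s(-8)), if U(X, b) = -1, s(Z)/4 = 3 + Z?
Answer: 2520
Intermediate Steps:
s(Z) = 12 + 4*Z (s(Z) = 4*(3 + Z) = 12 + 4*Z)
-120*(U(13, -6) + s(-8)) = -120*(-1 + (12 + 4*(-8))) = -120*(-1 + (12 - 32)) = -120*(-1 - 20) = -120*(-21) = 2520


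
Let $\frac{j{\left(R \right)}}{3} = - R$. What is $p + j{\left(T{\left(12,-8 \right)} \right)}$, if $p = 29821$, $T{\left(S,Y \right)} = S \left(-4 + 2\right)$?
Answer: $29893$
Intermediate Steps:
$T{\left(S,Y \right)} = - 2 S$ ($T{\left(S,Y \right)} = S \left(-2\right) = - 2 S$)
$j{\left(R \right)} = - 3 R$ ($j{\left(R \right)} = 3 \left(- R\right) = - 3 R$)
$p + j{\left(T{\left(12,-8 \right)} \right)} = 29821 - 3 \left(\left(-2\right) 12\right) = 29821 - -72 = 29821 + 72 = 29893$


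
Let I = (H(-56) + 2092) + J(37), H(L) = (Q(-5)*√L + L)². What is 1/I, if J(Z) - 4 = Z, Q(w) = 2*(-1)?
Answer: -I/(-5045*I + 448*√14) ≈ 0.00017851 - 5.9312e-5*I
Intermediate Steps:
Q(w) = -2
J(Z) = 4 + Z
H(L) = (L - 2*√L)² (H(L) = (-2*√L + L)² = (L - 2*√L)²)
I = 2133 + (-56 - 4*I*√14)² (I = ((-56 - 4*I*√14)² + 2092) + (4 + 37) = ((-56 - 4*I*√14)² + 2092) + 41 = (2092 + (-56 - 4*I*√14)²) + 41 = 2133 + (-56 - 4*I*√14)² ≈ 5045.0 + 1676.3*I)
1/I = 1/(5045 + 448*I*√14)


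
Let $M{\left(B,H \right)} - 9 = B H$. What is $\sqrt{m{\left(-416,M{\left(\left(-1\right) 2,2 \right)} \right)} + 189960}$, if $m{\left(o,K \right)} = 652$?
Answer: $2 \sqrt{47653} \approx 436.59$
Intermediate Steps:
$M{\left(B,H \right)} = 9 + B H$
$\sqrt{m{\left(-416,M{\left(\left(-1\right) 2,2 \right)} \right)} + 189960} = \sqrt{652 + 189960} = \sqrt{190612} = 2 \sqrt{47653}$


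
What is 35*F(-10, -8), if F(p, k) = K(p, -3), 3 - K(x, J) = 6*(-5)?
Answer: 1155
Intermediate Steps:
K(x, J) = 33 (K(x, J) = 3 - 6*(-5) = 3 - 1*(-30) = 3 + 30 = 33)
F(p, k) = 33
35*F(-10, -8) = 35*33 = 1155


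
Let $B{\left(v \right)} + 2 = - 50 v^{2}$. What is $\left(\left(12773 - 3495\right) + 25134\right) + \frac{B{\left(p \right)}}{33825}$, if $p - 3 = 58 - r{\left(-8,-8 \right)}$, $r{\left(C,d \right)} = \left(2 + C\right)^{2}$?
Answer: $\frac{1163954648}{33825} \approx 34411.0$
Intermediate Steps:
$p = 25$ ($p = 3 + \left(58 - \left(2 - 8\right)^{2}\right) = 3 + \left(58 - \left(-6\right)^{2}\right) = 3 + \left(58 - 36\right) = 3 + 22 = 25$)
$B{\left(v \right)} = -2 - 50 v^{2}$
$\left(\left(12773 - 3495\right) + 25134\right) + \frac{B{\left(p \right)}}{33825} = \left(\left(12773 - 3495\right) + 25134\right) + \frac{-2 - 50 \cdot 25^{2}}{33825} = \left(\left(12773 - 3495\right) + 25134\right) + \left(-2 - 31250\right) \frac{1}{33825} = \left(9278 + 25134\right) + \left(-2 - 31250\right) \frac{1}{33825} = 34412 - \frac{31252}{33825} = \frac{1163954648}{33825}$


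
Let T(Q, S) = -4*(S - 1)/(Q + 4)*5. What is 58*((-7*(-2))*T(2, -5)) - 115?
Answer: 16125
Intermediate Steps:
T(Q, S) = -20*(-1 + S)/(4 + Q) (T(Q, S) = -4*(-1 + S)/(4 + Q)*5 = -20*(-1 + S)/(4 + Q))
58*((-7*(-2))*T(2, -5)) - 115 = 58*((-7*(-2))*(20*(1 - 1*(-5))/(4 + 2))) - 115 = 58*(14*(20*(1 + 5)/6)) - 115 = 58*(14*(20*(1/6)*6)) - 115 = 58*(14*20) - 115 = 58*280 - 115 = 16240 - 115 = 16125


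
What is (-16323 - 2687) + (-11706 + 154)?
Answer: -30562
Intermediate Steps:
(-16323 - 2687) + (-11706 + 154) = -19010 - 11552 = -30562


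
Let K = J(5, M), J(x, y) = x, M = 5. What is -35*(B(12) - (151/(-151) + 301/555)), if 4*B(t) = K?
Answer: -26537/444 ≈ -59.768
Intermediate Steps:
K = 5
B(t) = 5/4 (B(t) = (1/4)*5 = 5/4)
-35*(B(12) - (151/(-151) + 301/555)) = -35*(5/4 - (151/(-151) + 301/555)) = -35*(5/4 - (151*(-1/151) + 301*(1/555))) = -35*(5/4 - (-1 + 301/555)) = -35*(5/4 - 1*(-254/555)) = -35*(5/4 + 254/555) = -35*3791/2220 = -26537/444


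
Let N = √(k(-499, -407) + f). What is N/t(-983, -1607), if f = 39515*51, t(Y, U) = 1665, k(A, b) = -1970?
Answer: 31*√2095/1665 ≈ 0.85220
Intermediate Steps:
f = 2015265
N = 31*√2095 (N = √(-1970 + 2015265) = √2013295 = 31*√2095 ≈ 1418.9)
N/t(-983, -1607) = (31*√2095)/1665 = (31*√2095)*(1/1665) = 31*√2095/1665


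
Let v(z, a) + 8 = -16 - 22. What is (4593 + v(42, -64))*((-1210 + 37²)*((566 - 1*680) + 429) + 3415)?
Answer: 243264500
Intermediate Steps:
v(z, a) = -46 (v(z, a) = -8 + (-16 - 22) = -8 - 38 = -46)
(4593 + v(42, -64))*((-1210 + 37²)*((566 - 1*680) + 429) + 3415) = (4593 - 46)*((-1210 + 37²)*((566 - 1*680) + 429) + 3415) = 4547*((-1210 + 1369)*((566 - 680) + 429) + 3415) = 4547*(159*(-114 + 429) + 3415) = 4547*(159*315 + 3415) = 4547*(50085 + 3415) = 4547*53500 = 243264500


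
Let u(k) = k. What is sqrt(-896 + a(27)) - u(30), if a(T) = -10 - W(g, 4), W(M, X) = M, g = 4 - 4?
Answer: -30 + I*sqrt(906) ≈ -30.0 + 30.1*I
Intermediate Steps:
g = 0
a(T) = -10 (a(T) = -10 - 1*0 = -10 + 0 = -10)
sqrt(-896 + a(27)) - u(30) = sqrt(-896 - 10) - 1*30 = sqrt(-906) - 30 = I*sqrt(906) - 30 = -30 + I*sqrt(906)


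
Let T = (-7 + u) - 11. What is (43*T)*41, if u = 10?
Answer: -14104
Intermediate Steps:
T = -8 (T = (-7 + 10) - 11 = 3 - 11 = -8)
(43*T)*41 = (43*(-8))*41 = -344*41 = -14104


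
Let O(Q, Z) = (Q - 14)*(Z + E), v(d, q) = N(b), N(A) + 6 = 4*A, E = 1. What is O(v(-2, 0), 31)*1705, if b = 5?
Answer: 0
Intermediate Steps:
N(A) = -6 + 4*A
v(d, q) = 14 (v(d, q) = -6 + 4*5 = -6 + 20 = 14)
O(Q, Z) = (1 + Z)*(-14 + Q) (O(Q, Z) = (Q - 14)*(Z + 1) = (-14 + Q)*(1 + Z) = (1 + Z)*(-14 + Q))
O(v(-2, 0), 31)*1705 = (-14 + 14 - 14*31 + 14*31)*1705 = (-14 + 14 - 434 + 434)*1705 = 0*1705 = 0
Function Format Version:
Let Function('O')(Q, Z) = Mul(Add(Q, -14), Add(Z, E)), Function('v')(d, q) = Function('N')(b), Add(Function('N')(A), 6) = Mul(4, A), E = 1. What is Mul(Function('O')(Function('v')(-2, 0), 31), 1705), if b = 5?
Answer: 0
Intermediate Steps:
Function('N')(A) = Add(-6, Mul(4, A))
Function('v')(d, q) = 14 (Function('v')(d, q) = Add(-6, Mul(4, 5)) = Add(-6, 20) = 14)
Function('O')(Q, Z) = Mul(Add(1, Z), Add(-14, Q)) (Function('O')(Q, Z) = Mul(Add(Q, -14), Add(Z, 1)) = Mul(Add(-14, Q), Add(1, Z)) = Mul(Add(1, Z), Add(-14, Q)))
Mul(Function('O')(Function('v')(-2, 0), 31), 1705) = Mul(Add(-14, 14, Mul(-14, 31), Mul(14, 31)), 1705) = Mul(Add(-14, 14, -434, 434), 1705) = Mul(0, 1705) = 0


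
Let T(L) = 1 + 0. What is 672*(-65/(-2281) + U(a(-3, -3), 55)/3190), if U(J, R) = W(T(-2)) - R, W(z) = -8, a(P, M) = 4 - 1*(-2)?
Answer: 21385392/3638195 ≈ 5.8780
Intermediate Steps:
a(P, M) = 6 (a(P, M) = 4 + 2 = 6)
T(L) = 1
U(J, R) = -8 - R
672*(-65/(-2281) + U(a(-3, -3), 55)/3190) = 672*(-65/(-2281) + (-8 - 1*55)/3190) = 672*(-65*(-1/2281) + (-8 - 55)*(1/3190)) = 672*(65/2281 - 63*1/3190) = 672*(65/2281 - 63/3190) = 672*(63647/7276390) = 21385392/3638195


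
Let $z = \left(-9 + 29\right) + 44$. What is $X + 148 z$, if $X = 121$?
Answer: $9593$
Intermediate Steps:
$z = 64$ ($z = 20 + 44 = 64$)
$X + 148 z = 121 + 148 \cdot 64 = 121 + 9472 = 9593$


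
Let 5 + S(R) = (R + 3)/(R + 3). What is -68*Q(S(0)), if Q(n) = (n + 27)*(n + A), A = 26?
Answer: -34408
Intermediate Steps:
S(R) = -4 (S(R) = -5 + (R + 3)/(R + 3) = -5 + (3 + R)/(3 + R) = -5 + 1 = -4)
Q(n) = (26 + n)*(27 + n) (Q(n) = (n + 27)*(n + 26) = (27 + n)*(26 + n) = (26 + n)*(27 + n))
-68*Q(S(0)) = -68*(702 + (-4)² + 53*(-4)) = -68*(702 + 16 - 212) = -68*506 = -34408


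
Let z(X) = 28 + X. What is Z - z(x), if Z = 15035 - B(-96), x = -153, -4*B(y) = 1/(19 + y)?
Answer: 4669279/308 ≈ 15160.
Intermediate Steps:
B(y) = -1/(4*(19 + y))
Z = 4630779/308 (Z = 15035 - (-1)/(76 + 4*(-96)) = 15035 - (-1)/(76 - 384) = 15035 - (-1)/(-308) = 15035 - (-1)*(-1)/308 = 15035 - 1*1/308 = 15035 - 1/308 = 4630779/308 ≈ 15035.)
Z - z(x) = 4630779/308 - (28 - 153) = 4630779/308 - 1*(-125) = 4630779/308 + 125 = 4669279/308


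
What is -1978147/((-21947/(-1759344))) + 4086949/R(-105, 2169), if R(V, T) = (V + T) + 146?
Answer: -452426060972681/2853110 ≈ -1.5857e+8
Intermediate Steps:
R(V, T) = 146 + T + V (R(V, T) = (T + V) + 146 = 146 + T + V)
-1978147/((-21947/(-1759344))) + 4086949/R(-105, 2169) = -1978147/((-21947/(-1759344))) + 4086949/(146 + 2169 - 105) = -1978147/((-21947*(-1/1759344))) + 4086949/2210 = -1978147/21947/1759344 + 4086949*(1/2210) = -1978147*1759344/21947 + 4086949/2210 = -3480241055568/21947 + 4086949/2210 = -452426060972681/2853110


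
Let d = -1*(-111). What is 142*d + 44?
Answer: 15806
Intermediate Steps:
d = 111
142*d + 44 = 142*111 + 44 = 15762 + 44 = 15806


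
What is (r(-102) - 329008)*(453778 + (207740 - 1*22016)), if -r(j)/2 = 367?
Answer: -210870668484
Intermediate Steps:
r(j) = -734 (r(j) = -2*367 = -734)
(r(-102) - 329008)*(453778 + (207740 - 1*22016)) = (-734 - 329008)*(453778 + (207740 - 1*22016)) = -329742*(453778 + (207740 - 22016)) = -329742*(453778 + 185724) = -329742*639502 = -210870668484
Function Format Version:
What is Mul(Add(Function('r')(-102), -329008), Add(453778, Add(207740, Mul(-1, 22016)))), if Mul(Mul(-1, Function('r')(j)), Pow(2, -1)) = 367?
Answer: -210870668484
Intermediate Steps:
Function('r')(j) = -734 (Function('r')(j) = Mul(-2, 367) = -734)
Mul(Add(Function('r')(-102), -329008), Add(453778, Add(207740, Mul(-1, 22016)))) = Mul(Add(-734, -329008), Add(453778, Add(207740, Mul(-1, 22016)))) = Mul(-329742, Add(453778, Add(207740, -22016))) = Mul(-329742, Add(453778, 185724)) = Mul(-329742, 639502) = -210870668484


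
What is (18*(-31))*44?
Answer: -24552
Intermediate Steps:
(18*(-31))*44 = -558*44 = -24552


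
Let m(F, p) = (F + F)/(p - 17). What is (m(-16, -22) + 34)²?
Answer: 1844164/1521 ≈ 1212.5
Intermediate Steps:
m(F, p) = 2*F/(-17 + p) (m(F, p) = (2*F)/(-17 + p) = 2*F/(-17 + p))
(m(-16, -22) + 34)² = (2*(-16)/(-17 - 22) + 34)² = (2*(-16)/(-39) + 34)² = (2*(-16)*(-1/39) + 34)² = (32/39 + 34)² = (1358/39)² = 1844164/1521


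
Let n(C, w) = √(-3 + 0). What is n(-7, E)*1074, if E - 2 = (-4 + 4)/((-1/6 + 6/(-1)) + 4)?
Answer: 1074*I*√3 ≈ 1860.2*I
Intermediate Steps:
E = 2 (E = 2 + (-4 + 4)/((-1/6 + 6/(-1)) + 4) = 2 + 0/((-1*⅙ + 6*(-1)) + 4) = 2 + 0/((-⅙ - 6) + 4) = 2 + 0/(-37/6 + 4) = 2 + 0/(-13/6) = 2 + 0*(-6/13) = 2 + 0 = 2)
n(C, w) = I*√3 (n(C, w) = √(-3) = I*√3)
n(-7, E)*1074 = (I*√3)*1074 = 1074*I*√3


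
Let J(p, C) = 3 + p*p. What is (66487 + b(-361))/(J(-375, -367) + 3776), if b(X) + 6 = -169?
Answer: 16578/36101 ≈ 0.45921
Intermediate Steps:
J(p, C) = 3 + p²
b(X) = -175 (b(X) = -6 - 169 = -175)
(66487 + b(-361))/(J(-375, -367) + 3776) = (66487 - 175)/((3 + (-375)²) + 3776) = 66312/((3 + 140625) + 3776) = 66312/(140628 + 3776) = 66312/144404 = 66312*(1/144404) = 16578/36101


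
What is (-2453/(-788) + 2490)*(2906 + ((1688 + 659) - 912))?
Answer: 8528211393/788 ≈ 1.0823e+7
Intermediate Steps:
(-2453/(-788) + 2490)*(2906 + ((1688 + 659) - 912)) = (-2453*(-1/788) + 2490)*(2906 + (2347 - 912)) = (2453/788 + 2490)*(2906 + 1435) = (1964573/788)*4341 = 8528211393/788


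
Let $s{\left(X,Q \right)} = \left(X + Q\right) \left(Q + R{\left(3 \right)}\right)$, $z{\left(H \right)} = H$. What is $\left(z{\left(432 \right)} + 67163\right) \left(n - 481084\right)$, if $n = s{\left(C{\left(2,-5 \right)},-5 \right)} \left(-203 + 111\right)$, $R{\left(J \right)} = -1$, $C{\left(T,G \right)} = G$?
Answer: $-32891997380$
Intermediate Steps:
$s{\left(X,Q \right)} = \left(-1 + Q\right) \left(Q + X\right)$ ($s{\left(X,Q \right)} = \left(X + Q\right) \left(Q - 1\right) = \left(Q + X\right) \left(-1 + Q\right) = \left(-1 + Q\right) \left(Q + X\right)$)
$n = -5520$ ($n = \left(\left(-5\right)^{2} - -5 - -5 - -25\right) \left(-203 + 111\right) = \left(25 + 5 + 5 + 25\right) \left(-92\right) = 60 \left(-92\right) = -5520$)
$\left(z{\left(432 \right)} + 67163\right) \left(n - 481084\right) = \left(432 + 67163\right) \left(-5520 - 481084\right) = 67595 \left(-486604\right) = -32891997380$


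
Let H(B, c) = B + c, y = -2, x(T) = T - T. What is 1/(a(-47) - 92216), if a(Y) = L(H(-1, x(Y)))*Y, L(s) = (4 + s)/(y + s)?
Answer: -1/92169 ≈ -1.0850e-5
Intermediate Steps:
x(T) = 0
L(s) = (4 + s)/(-2 + s)
a(Y) = -Y (a(Y) = ((4 + (-1 + 0))/(-2 + (-1 + 0)))*Y = ((4 - 1)/(-2 - 1))*Y = (3/(-3))*Y = (-⅓*3)*Y = -Y)
1/(a(-47) - 92216) = 1/(-1*(-47) - 92216) = 1/(47 - 92216) = 1/(-92169) = -1/92169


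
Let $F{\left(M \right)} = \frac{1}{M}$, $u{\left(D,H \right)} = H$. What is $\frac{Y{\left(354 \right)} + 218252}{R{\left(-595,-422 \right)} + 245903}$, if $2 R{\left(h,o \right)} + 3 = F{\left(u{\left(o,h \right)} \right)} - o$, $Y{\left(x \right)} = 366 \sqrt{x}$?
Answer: $\frac{129859940}{146436937} + \frac{217770 \sqrt{354}}{146436937} \approx 0.91478$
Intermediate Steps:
$R{\left(h,o \right)} = - \frac{3}{2} + \frac{1}{2 h} - \frac{o}{2}$ ($R{\left(h,o \right)} = - \frac{3}{2} + \frac{\frac{1}{h} - o}{2} = - \frac{3}{2} - \left(\frac{o}{2} - \frac{1}{2 h}\right) = - \frac{3}{2} + \frac{1}{2 h} - \frac{o}{2}$)
$\frac{Y{\left(354 \right)} + 218252}{R{\left(-595,-422 \right)} + 245903} = \frac{366 \sqrt{354} + 218252}{\frac{1 - - 595 \left(3 - 422\right)}{2 \left(-595\right)} + 245903} = \frac{218252 + 366 \sqrt{354}}{\frac{1}{2} \left(- \frac{1}{595}\right) \left(1 - \left(-595\right) \left(-419\right)\right) + 245903} = \frac{218252 + 366 \sqrt{354}}{\frac{1}{2} \left(- \frac{1}{595}\right) \left(1 - 249305\right) + 245903} = \frac{218252 + 366 \sqrt{354}}{\frac{1}{2} \left(- \frac{1}{595}\right) \left(-249304\right) + 245903} = \frac{218252 + 366 \sqrt{354}}{\frac{124652}{595} + 245903} = \frac{218252 + 366 \sqrt{354}}{\frac{146436937}{595}} = \left(218252 + 366 \sqrt{354}\right) \frac{595}{146436937} = \frac{129859940}{146436937} + \frac{217770 \sqrt{354}}{146436937}$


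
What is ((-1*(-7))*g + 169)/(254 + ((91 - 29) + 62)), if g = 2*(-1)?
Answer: 155/378 ≈ 0.41005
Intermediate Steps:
g = -2
((-1*(-7))*g + 169)/(254 + ((91 - 29) + 62)) = (-1*(-7)*(-2) + 169)/(254 + ((91 - 29) + 62)) = (7*(-2) + 169)/(254 + (62 + 62)) = (-14 + 169)/(254 + 124) = 155/378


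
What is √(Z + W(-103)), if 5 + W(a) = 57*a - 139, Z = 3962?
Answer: I*√2053 ≈ 45.31*I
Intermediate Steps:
W(a) = -144 + 57*a (W(a) = -5 + (57*a - 139) = -5 + (-139 + 57*a) = -144 + 57*a)
√(Z + W(-103)) = √(3962 + (-144 + 57*(-103))) = √(3962 + (-144 - 5871)) = √(3962 - 6015) = √(-2053) = I*√2053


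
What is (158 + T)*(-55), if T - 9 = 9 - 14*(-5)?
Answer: -13530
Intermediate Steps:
T = 88 (T = 9 + (9 - 14*(-5)) = 9 + (9 - 1*(-70)) = 9 + (9 + 70) = 9 + 79 = 88)
(158 + T)*(-55) = (158 + 88)*(-55) = 246*(-55) = -13530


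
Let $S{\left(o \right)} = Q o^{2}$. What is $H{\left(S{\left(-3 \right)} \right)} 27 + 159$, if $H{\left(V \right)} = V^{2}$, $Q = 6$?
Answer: $78891$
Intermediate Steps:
$S{\left(o \right)} = 6 o^{2}$
$H{\left(S{\left(-3 \right)} \right)} 27 + 159 = \left(6 \left(-3\right)^{2}\right)^{2} \cdot 27 + 159 = \left(6 \cdot 9\right)^{2} \cdot 27 + 159 = 54^{2} \cdot 27 + 159 = 2916 \cdot 27 + 159 = 78732 + 159 = 78891$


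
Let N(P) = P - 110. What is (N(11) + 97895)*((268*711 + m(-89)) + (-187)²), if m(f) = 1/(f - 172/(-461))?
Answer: 901087220271968/40857 ≈ 2.2055e+10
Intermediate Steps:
m(f) = 1/(172/461 + f) (m(f) = 1/(f - 172*(-1/461)) = 1/(f + 172/461) = 1/(172/461 + f))
N(P) = -110 + P
(N(11) + 97895)*((268*711 + m(-89)) + (-187)²) = ((-110 + 11) + 97895)*((268*711 + 461/(172 + 461*(-89))) + (-187)²) = (-99 + 97895)*((190548 + 461/(172 - 41029)) + 34969) = 97796*((190548 + 461/(-40857)) + 34969) = 97796*((190548 + 461*(-1/40857)) + 34969) = 97796*((190548 - 461/40857) + 34969) = 97796*(7785219175/40857 + 34969) = 97796*(9213947608/40857) = 901087220271968/40857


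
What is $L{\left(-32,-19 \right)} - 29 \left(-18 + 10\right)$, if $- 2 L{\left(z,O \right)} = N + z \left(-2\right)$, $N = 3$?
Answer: $\frac{397}{2} \approx 198.5$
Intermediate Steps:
$L{\left(z,O \right)} = - \frac{3}{2} + z$ ($L{\left(z,O \right)} = - \frac{3 + z \left(-2\right)}{2} = - \frac{3 - 2 z}{2} = - \frac{3}{2} + z$)
$L{\left(-32,-19 \right)} - 29 \left(-18 + 10\right) = \left(- \frac{3}{2} - 32\right) - 29 \left(-18 + 10\right) = - \frac{67}{2} - -232 = - \frac{67}{2} + 232 = \frac{397}{2}$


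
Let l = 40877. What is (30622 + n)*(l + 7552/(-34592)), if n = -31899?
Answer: -56427821877/1081 ≈ -5.2200e+7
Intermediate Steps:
(30622 + n)*(l + 7552/(-34592)) = (30622 - 31899)*(40877 + 7552/(-34592)) = -1277*(40877 + 7552*(-1/34592)) = -1277*(40877 - 236/1081) = -1277*44187801/1081 = -56427821877/1081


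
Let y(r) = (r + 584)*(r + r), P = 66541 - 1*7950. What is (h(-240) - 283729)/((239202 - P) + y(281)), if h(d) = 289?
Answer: -94480/222247 ≈ -0.42511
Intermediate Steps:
P = 58591 (P = 66541 - 7950 = 58591)
y(r) = 2*r*(584 + r) (y(r) = (584 + r)*(2*r) = 2*r*(584 + r))
(h(-240) - 283729)/((239202 - P) + y(281)) = (289 - 283729)/((239202 - 1*58591) + 2*281*(584 + 281)) = -283440/((239202 - 58591) + 2*281*865) = -283440/(180611 + 486130) = -283440/666741 = -283440*1/666741 = -94480/222247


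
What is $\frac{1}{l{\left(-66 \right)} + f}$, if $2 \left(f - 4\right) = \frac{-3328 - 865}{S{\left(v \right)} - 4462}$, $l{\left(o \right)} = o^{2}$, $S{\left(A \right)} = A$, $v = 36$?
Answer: $\frac{8852}{38598913} \approx 0.00022933$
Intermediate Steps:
$f = \frac{39601}{8852}$ ($f = 4 + \frac{\left(-3328 - 865\right) \frac{1}{36 - 4462}}{2} = 4 + \frac{\left(-4193\right) \frac{1}{-4426}}{2} = 4 + \frac{\left(-4193\right) \left(- \frac{1}{4426}\right)}{2} = 4 + \frac{1}{2} \cdot \frac{4193}{4426} = 4 + \frac{4193}{8852} = \frac{39601}{8852} \approx 4.4737$)
$\frac{1}{l{\left(-66 \right)} + f} = \frac{1}{\left(-66\right)^{2} + \frac{39601}{8852}} = \frac{1}{4356 + \frac{39601}{8852}} = \frac{1}{\frac{38598913}{8852}} = \frac{8852}{38598913}$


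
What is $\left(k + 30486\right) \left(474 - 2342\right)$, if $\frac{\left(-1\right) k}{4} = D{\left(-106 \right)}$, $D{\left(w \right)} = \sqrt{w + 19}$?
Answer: $-56947848 + 7472 i \sqrt{87} \approx -5.6948 \cdot 10^{7} + 69694.0 i$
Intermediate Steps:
$D{\left(w \right)} = \sqrt{19 + w}$
$k = - 4 i \sqrt{87}$ ($k = - 4 \sqrt{19 - 106} = - 4 \sqrt{-87} = - 4 i \sqrt{87} \approx - 37.31 i$)
$\left(k + 30486\right) \left(474 - 2342\right) = \left(- 4 i \sqrt{87} + 30486\right) \left(474 - 2342\right) = \left(30486 - 4 i \sqrt{87}\right) \left(-1868\right) = -56947848 + 7472 i \sqrt{87}$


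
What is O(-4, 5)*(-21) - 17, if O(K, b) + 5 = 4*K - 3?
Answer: 487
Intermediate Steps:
O(K, b) = -8 + 4*K (O(K, b) = -5 + (4*K - 3) = -5 + (-3 + 4*K) = -8 + 4*K)
O(-4, 5)*(-21) - 17 = (-8 + 4*(-4))*(-21) - 17 = (-8 - 16)*(-21) - 17 = -24*(-21) - 17 = 504 - 17 = 487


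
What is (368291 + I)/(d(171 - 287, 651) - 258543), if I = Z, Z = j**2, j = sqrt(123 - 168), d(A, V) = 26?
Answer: -368246/258517 ≈ -1.4245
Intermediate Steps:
j = 3*I*sqrt(5) (j = sqrt(-45) = 3*I*sqrt(5) ≈ 6.7082*I)
Z = -45 (Z = (3*I*sqrt(5))**2 = -45)
I = -45
(368291 + I)/(d(171 - 287, 651) - 258543) = (368291 - 45)/(26 - 258543) = 368246/(-258517) = 368246*(-1/258517) = -368246/258517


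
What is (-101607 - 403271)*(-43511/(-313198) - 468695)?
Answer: 37056604555618461/156599 ≈ 2.3663e+11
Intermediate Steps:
(-101607 - 403271)*(-43511/(-313198) - 468695) = -504878*(-43511*(-1/313198) - 468695) = -504878*(43511/313198 - 468695) = -504878*(-146794293099/313198) = 37056604555618461/156599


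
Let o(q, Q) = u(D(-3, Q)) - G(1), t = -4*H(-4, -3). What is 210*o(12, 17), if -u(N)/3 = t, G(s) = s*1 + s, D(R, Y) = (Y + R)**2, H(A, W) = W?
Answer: -7980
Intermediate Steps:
D(R, Y) = (R + Y)**2
G(s) = 2*s (G(s) = s + s = 2*s)
t = 12 (t = -4*(-3) = 12)
u(N) = -36 (u(N) = -3*12 = -36)
o(q, Q) = -38 (o(q, Q) = -36 - 2 = -38)
210*o(12, 17) = 210*(-38) = -7980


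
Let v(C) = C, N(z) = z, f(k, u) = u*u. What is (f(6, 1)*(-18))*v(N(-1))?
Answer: 18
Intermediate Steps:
f(k, u) = u**2
(f(6, 1)*(-18))*v(N(-1)) = (1**2*(-18))*(-1) = (1*(-18))*(-1) = -18*(-1) = 18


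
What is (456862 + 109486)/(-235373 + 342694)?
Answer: 566348/107321 ≈ 5.2771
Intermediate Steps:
(456862 + 109486)/(-235373 + 342694) = 566348/107321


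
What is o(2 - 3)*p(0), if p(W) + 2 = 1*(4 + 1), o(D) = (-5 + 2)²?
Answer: 27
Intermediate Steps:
o(D) = 9 (o(D) = (-3)² = 9)
p(W) = 3 (p(W) = -2 + 1*(4 + 1) = -2 + 1*5 = -2 + 5 = 3)
o(2 - 3)*p(0) = 9*3 = 27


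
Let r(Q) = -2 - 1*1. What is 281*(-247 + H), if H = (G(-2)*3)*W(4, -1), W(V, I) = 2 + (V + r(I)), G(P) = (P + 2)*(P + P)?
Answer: -69407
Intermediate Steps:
r(Q) = -3 (r(Q) = -2 - 1 = -3)
G(P) = 2*P*(2 + P) (G(P) = (2 + P)*(2*P) = 2*P*(2 + P))
W(V, I) = -1 + V (W(V, I) = 2 + (V - 3) = 2 + (-3 + V) = -1 + V)
H = 0 (H = ((2*(-2)*(2 - 2))*3)*(-1 + 4) = ((2*(-2)*0)*3)*3 = (0*3)*3 = 0*3 = 0)
281*(-247 + H) = 281*(-247 + 0) = 281*(-247) = -69407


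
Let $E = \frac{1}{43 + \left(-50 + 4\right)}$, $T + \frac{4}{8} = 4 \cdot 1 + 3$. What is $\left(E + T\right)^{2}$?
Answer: $\frac{1369}{36} \approx 38.028$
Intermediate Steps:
$T = \frac{13}{2}$ ($T = - \frac{1}{2} + \left(4 \cdot 1 + 3\right) = - \frac{1}{2} + \left(4 + 3\right) = - \frac{1}{2} + 7 = \frac{13}{2} \approx 6.5$)
$E = - \frac{1}{3}$ ($E = \frac{1}{43 - 46} = \frac{1}{-3} = - \frac{1}{3} \approx -0.33333$)
$\left(E + T\right)^{2} = \left(- \frac{1}{3} + \frac{13}{2}\right)^{2} = \left(\frac{37}{6}\right)^{2} = \frac{1369}{36}$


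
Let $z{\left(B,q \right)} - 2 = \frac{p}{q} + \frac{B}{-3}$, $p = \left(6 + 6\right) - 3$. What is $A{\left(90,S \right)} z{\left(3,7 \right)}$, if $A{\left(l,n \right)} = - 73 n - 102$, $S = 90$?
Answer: $- \frac{106752}{7} \approx -15250.0$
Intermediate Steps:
$p = 9$ ($p = 12 - 3 = 9$)
$A{\left(l,n \right)} = -102 - 73 n$
$z{\left(B,q \right)} = 2 + \frac{9}{q} - \frac{B}{3}$ ($z{\left(B,q \right)} = 2 + \left(\frac{9}{q} + \frac{B}{-3}\right) = 2 + \left(\frac{9}{q} + B \left(- \frac{1}{3}\right)\right) = 2 - \left(- \frac{9}{q} + \frac{B}{3}\right) = 2 + \frac{9}{q} - \frac{B}{3}$)
$A{\left(90,S \right)} z{\left(3,7 \right)} = \left(-102 - 6570\right) \left(2 + \frac{9}{7} - 1\right) = \left(-102 - 6570\right) \left(2 + 9 \cdot \frac{1}{7} - 1\right) = - 6672 \left(2 + \frac{9}{7} - 1\right) = \left(-6672\right) \frac{16}{7} = - \frac{106752}{7}$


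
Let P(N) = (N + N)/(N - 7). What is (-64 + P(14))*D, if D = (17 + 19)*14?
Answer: -30240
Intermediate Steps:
P(N) = 2*N/(-7 + N) (P(N) = (2*N)/(-7 + N) = 2*N/(-7 + N))
D = 504 (D = 36*14 = 504)
(-64 + P(14))*D = (-64 + 2*14/(-7 + 14))*504 = (-64 + 2*14/7)*504 = (-64 + 2*14*(⅐))*504 = (-64 + 4)*504 = -60*504 = -30240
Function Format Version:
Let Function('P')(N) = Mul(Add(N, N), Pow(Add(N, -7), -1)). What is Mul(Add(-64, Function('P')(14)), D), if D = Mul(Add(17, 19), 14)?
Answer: -30240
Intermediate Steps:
Function('P')(N) = Mul(2, N, Pow(Add(-7, N), -1)) (Function('P')(N) = Mul(Mul(2, N), Pow(Add(-7, N), -1)) = Mul(2, N, Pow(Add(-7, N), -1)))
D = 504 (D = Mul(36, 14) = 504)
Mul(Add(-64, Function('P')(14)), D) = Mul(Add(-64, Mul(2, 14, Pow(Add(-7, 14), -1))), 504) = Mul(Add(-64, Mul(2, 14, Pow(7, -1))), 504) = Mul(Add(-64, Mul(2, 14, Rational(1, 7))), 504) = Mul(Add(-64, 4), 504) = Mul(-60, 504) = -30240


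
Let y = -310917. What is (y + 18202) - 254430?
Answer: -547145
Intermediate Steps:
(y + 18202) - 254430 = (-310917 + 18202) - 254430 = -292715 - 254430 = -547145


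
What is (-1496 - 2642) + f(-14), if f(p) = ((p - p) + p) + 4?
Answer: -4148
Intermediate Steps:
f(p) = 4 + p (f(p) = (0 + p) + 4 = p + 4 = 4 + p)
(-1496 - 2642) + f(-14) = (-1496 - 2642) + (4 - 14) = -4138 - 10 = -4148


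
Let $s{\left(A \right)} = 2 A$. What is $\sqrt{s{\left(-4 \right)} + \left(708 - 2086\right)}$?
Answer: $3 i \sqrt{154} \approx 37.229 i$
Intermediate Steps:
$\sqrt{s{\left(-4 \right)} + \left(708 - 2086\right)} = \sqrt{2 \left(-4\right) + \left(708 - 2086\right)} = \sqrt{-8 + \left(708 - 2086\right)} = \sqrt{-8 - 1378} = \sqrt{-1386} = 3 i \sqrt{154}$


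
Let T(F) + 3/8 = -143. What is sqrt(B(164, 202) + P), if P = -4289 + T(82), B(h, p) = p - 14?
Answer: I*sqrt(67910)/4 ≈ 65.149*I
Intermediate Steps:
B(h, p) = -14 + p
T(F) = -1147/8 (T(F) = -3/8 - 143 = -1147/8)
P = -35459/8 (P = -4289 - 1147/8 = -35459/8 ≈ -4432.4)
sqrt(B(164, 202) + P) = sqrt((-14 + 202) - 35459/8) = sqrt(188 - 35459/8) = sqrt(-33955/8) = I*sqrt(67910)/4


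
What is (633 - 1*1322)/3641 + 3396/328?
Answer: 3034711/298562 ≈ 10.164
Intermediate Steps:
(633 - 1*1322)/3641 + 3396/328 = (633 - 1322)*(1/3641) + 3396*(1/328) = -689*1/3641 + 849/82 = -689/3641 + 849/82 = 3034711/298562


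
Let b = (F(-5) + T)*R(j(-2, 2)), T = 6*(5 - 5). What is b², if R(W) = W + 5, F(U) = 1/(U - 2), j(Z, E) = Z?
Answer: 9/49 ≈ 0.18367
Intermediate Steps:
F(U) = 1/(-2 + U)
T = 0 (T = 6*0 = 0)
R(W) = 5 + W
b = -3/7 (b = (1/(-2 - 5) + 0)*(5 - 2) = (1/(-7) + 0)*3 = (-⅐ + 0)*3 = -⅐*3 = -3/7 ≈ -0.42857)
b² = (-3/7)² = 9/49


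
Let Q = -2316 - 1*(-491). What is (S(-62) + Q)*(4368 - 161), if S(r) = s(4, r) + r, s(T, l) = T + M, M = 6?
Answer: -7896539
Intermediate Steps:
s(T, l) = 6 + T (s(T, l) = T + 6 = 6 + T)
S(r) = 10 + r (S(r) = (6 + 4) + r = 10 + r)
Q = -1825 (Q = -2316 + 491 = -1825)
(S(-62) + Q)*(4368 - 161) = ((10 - 62) - 1825)*(4368 - 161) = (-52 - 1825)*4207 = -1877*4207 = -7896539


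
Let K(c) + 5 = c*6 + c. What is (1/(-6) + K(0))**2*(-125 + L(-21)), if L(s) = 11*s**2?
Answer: 2270843/18 ≈ 1.2616e+5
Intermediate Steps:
K(c) = -5 + 7*c (K(c) = -5 + (c*6 + c) = -5 + (6*c + c) = -5 + 7*c)
(1/(-6) + K(0))**2*(-125 + L(-21)) = (1/(-6) + (-5 + 7*0))**2*(-125 + 11*(-21)**2) = (-1/6 + (-5 + 0))**2*(-125 + 11*441) = (-1/6 - 5)**2*(-125 + 4851) = (-31/6)**2*4726 = (961/36)*4726 = 2270843/18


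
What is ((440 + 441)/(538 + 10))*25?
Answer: 22025/548 ≈ 40.192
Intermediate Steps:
((440 + 441)/(538 + 10))*25 = (881/548)*25 = 22025/548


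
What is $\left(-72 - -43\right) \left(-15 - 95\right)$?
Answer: $3190$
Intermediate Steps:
$\left(-72 - -43\right) \left(-15 - 95\right) = \left(-72 + 43\right) \left(-110\right) = \left(-29\right) \left(-110\right) = 3190$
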